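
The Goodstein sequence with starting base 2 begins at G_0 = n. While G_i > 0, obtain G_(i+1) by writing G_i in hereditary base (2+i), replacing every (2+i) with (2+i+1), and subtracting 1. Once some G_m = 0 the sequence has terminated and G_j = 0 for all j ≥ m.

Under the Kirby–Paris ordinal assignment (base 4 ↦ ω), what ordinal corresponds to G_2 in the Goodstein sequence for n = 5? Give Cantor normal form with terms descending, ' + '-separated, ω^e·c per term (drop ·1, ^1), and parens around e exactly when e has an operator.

[0] 5 ≡ 2^2 + 1 (base 2). Lift 3: 28. −1: 27.
[1] 27 ≡ 3^3 (base 3). Lift 4: 256. −1: 255.
[2] 255 ≡ 3·4^3 + 3·4^2 + 3·4 + 3 (base 4). Lift 5: 468. −1: 467.

ω^3·3 + ω^2·3 + ω·3 + 3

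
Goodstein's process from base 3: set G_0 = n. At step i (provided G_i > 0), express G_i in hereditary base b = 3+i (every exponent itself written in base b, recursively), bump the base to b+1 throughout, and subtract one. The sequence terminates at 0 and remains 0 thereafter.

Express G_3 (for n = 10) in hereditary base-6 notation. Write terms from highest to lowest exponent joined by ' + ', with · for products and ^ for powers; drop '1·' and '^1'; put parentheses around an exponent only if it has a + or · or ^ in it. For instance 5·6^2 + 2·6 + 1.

G_0 = 10. HB_3(10) = 3^2 + 1. Bump = 17. G_1 = 16.
G_1 = 16. HB_4(16) = 4^2. Bump = 25. G_2 = 24.
G_2 = 24. HB_5(24) = 4·5 + 4. Bump = 28. G_3 = 27.
G_3 = 27. HB_6(27) = 4·6 + 3. Bump = 31. G_4 = 30.

4·6 + 3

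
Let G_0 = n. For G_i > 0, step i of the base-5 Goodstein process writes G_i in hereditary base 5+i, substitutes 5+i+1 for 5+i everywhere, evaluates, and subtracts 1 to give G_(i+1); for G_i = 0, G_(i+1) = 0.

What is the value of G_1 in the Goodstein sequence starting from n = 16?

18

(0) 16|_5 = 3·5 + 1 ↦ 3·6 + 1|_6 = 19 ⇒ 18
(1) 18|_6 = 3·6 ↦ 3·7|_7 = 21 ⇒ 20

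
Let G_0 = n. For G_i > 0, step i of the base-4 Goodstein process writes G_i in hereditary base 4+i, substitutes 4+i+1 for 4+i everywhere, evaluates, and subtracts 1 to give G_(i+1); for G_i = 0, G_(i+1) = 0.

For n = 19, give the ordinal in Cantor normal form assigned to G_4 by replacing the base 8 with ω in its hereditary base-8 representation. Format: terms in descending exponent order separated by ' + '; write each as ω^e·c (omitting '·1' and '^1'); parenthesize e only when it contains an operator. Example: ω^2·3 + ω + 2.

base 4: 19 = 4^2 + 3; at 5: 5^2 + 3 = 28; next = 27
base 5: 27 = 5^2 + 2; at 6: 6^2 + 2 = 38; next = 37
base 6: 37 = 6^2 + 1; at 7: 7^2 + 1 = 50; next = 49
base 7: 49 = 7^2; at 8: 8^2 = 64; next = 63

ω·7 + 7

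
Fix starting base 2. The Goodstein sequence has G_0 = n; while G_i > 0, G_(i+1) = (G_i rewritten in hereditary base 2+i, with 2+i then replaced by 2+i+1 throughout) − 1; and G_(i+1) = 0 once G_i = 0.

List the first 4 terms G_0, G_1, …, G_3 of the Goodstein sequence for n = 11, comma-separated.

11, 84, 1027, 15627

base 2: 11 = 2^(2 + 1) + 2 + 1; at 3: 3^(3 + 1) + 3 + 1 = 85; next = 84
base 3: 84 = 3^(3 + 1) + 3; at 4: 4^(4 + 1) + 4 = 1028; next = 1027
base 4: 1027 = 4^(4 + 1) + 3; at 5: 5^(5 + 1) + 3 = 15628; next = 15627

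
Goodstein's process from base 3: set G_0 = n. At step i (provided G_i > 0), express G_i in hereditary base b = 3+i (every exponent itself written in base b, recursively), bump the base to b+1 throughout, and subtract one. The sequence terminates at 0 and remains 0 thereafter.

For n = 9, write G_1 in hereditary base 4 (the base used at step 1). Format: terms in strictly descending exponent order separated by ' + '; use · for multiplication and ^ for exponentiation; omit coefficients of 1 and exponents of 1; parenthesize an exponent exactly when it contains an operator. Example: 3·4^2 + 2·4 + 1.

3·4 + 3

(0) 9|_3 = 3^2 ↦ 4^2|_4 = 16 ⇒ 15
(1) 15|_4 = 3·4 + 3 ↦ 3·5 + 3|_5 = 18 ⇒ 17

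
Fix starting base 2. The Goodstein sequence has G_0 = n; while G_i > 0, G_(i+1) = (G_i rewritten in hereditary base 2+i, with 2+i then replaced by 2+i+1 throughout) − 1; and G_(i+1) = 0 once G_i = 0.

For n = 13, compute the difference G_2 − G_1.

1171

step 0: 13 = 2^(2 + 1) + 2^2 + 1; sub 3 for 2: 3^(3 + 1) + 3^3 + 1; = 109; G_1 = 109−1 = 108
step 1: 108 = 3^(3 + 1) + 3^3; sub 4 for 3: 4^(4 + 1) + 4^4; = 1280; G_2 = 1280−1 = 1279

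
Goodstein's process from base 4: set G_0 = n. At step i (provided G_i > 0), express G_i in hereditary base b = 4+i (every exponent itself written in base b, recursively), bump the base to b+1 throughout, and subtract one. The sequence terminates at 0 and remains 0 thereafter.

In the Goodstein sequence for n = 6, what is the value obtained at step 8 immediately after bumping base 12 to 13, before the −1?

1

step 0: 6 = 4 + 2; sub 5 for 4: 5 + 2; = 7; G_1 = 7−1 = 6
step 1: 6 = 5 + 1; sub 6 for 5: 6 + 1; = 7; G_2 = 7−1 = 6
step 2: 6 = 6; sub 7 for 6: 7; = 7; G_3 = 7−1 = 6
step 3: 6 = 6; sub 8 for 7: 6; = 6; G_4 = 6−1 = 5
step 4: 5 = 5; sub 9 for 8: 5; = 5; G_5 = 5−1 = 4
step 5: 4 = 4; sub 10 for 9: 4; = 4; G_6 = 4−1 = 3
step 6: 3 = 3; sub 11 for 10: 3; = 3; G_7 = 3−1 = 2
step 7: 2 = 2; sub 12 for 11: 2; = 2; G_8 = 2−1 = 1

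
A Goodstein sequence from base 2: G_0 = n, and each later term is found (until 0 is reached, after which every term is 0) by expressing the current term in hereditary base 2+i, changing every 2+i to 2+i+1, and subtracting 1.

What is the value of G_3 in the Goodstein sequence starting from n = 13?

16092

(0) 13|_2 = 2^(2 + 1) + 2^2 + 1 ↦ 3^(3 + 1) + 3^3 + 1|_3 = 109 ⇒ 108
(1) 108|_3 = 3^(3 + 1) + 3^3 ↦ 4^(4 + 1) + 4^4|_4 = 1280 ⇒ 1279
(2) 1279|_4 = 4^(4 + 1) + 3·4^3 + 3·4^2 + 3·4 + 3 ↦ 5^(5 + 1) + 3·5^3 + 3·5^2 + 3·5 + 3|_5 = 16093 ⇒ 16092
(3) 16092|_5 = 5^(5 + 1) + 3·5^3 + 3·5^2 + 3·5 + 2 ↦ 6^(6 + 1) + 3·6^3 + 3·6^2 + 3·6 + 2|_6 = 280712 ⇒ 280711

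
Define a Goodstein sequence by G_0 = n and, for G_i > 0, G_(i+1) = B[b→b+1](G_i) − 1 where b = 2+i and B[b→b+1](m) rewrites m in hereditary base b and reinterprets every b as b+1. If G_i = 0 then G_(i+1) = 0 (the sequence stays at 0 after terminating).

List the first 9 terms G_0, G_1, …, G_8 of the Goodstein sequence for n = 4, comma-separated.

4, 26, 41, 60, 83, 109, 139, 173, 211

4 —HB2→ 2^2 —bump→ 3^3 = 27 —(−1)→ 26
26 —HB3→ 2·3^2 + 2·3 + 2 —bump→ 2·4^2 + 2·4 + 2 = 42 —(−1)→ 41
41 —HB4→ 2·4^2 + 2·4 + 1 —bump→ 2·5^2 + 2·5 + 1 = 61 —(−1)→ 60
60 —HB5→ 2·5^2 + 2·5 —bump→ 2·6^2 + 2·6 = 84 —(−1)→ 83
83 —HB6→ 2·6^2 + 6 + 5 —bump→ 2·7^2 + 7 + 5 = 110 —(−1)→ 109
109 —HB7→ 2·7^2 + 7 + 4 —bump→ 2·8^2 + 8 + 4 = 140 —(−1)→ 139
139 —HB8→ 2·8^2 + 8 + 3 —bump→ 2·9^2 + 9 + 3 = 174 —(−1)→ 173
173 —HB9→ 2·9^2 + 9 + 2 —bump→ 2·10^2 + 10 + 2 = 212 —(−1)→ 211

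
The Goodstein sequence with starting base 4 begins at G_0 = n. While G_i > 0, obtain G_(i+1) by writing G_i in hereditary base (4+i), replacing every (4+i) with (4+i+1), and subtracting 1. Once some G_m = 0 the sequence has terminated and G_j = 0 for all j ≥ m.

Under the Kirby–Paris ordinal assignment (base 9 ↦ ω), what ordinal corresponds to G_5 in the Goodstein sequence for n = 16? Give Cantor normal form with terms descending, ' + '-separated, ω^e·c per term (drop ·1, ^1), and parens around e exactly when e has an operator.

ω·4

i=0: 16 = 4^2 (b=4); 4→5: 5^2 = 25; 25−1 = 24
i=1: 24 = 4·5 + 4 (b=5); 5→6: 4·6 + 4 = 28; 28−1 = 27
i=2: 27 = 4·6 + 3 (b=6); 6→7: 4·7 + 3 = 31; 31−1 = 30
i=3: 30 = 4·7 + 2 (b=7); 7→8: 4·8 + 2 = 34; 34−1 = 33
i=4: 33 = 4·8 + 1 (b=8); 8→9: 4·9 + 1 = 37; 37−1 = 36
i=5: 36 = 4·9 (b=9); 9→10: 4·10 = 40; 40−1 = 39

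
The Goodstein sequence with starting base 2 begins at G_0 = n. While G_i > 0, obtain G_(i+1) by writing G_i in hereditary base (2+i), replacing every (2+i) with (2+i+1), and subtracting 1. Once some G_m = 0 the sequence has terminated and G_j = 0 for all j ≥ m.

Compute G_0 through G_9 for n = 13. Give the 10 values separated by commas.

13, 108, 1279, 16092, 280711, 5765998, 134219479, 3486786855, 100000003325, 3138428381103

(0) 13|_2 = 2^(2 + 1) + 2^2 + 1 ↦ 3^(3 + 1) + 3^3 + 1|_3 = 109 ⇒ 108
(1) 108|_3 = 3^(3 + 1) + 3^3 ↦ 4^(4 + 1) + 4^4|_4 = 1280 ⇒ 1279
(2) 1279|_4 = 4^(4 + 1) + 3·4^3 + 3·4^2 + 3·4 + 3 ↦ 5^(5 + 1) + 3·5^3 + 3·5^2 + 3·5 + 3|_5 = 16093 ⇒ 16092
(3) 16092|_5 = 5^(5 + 1) + 3·5^3 + 3·5^2 + 3·5 + 2 ↦ 6^(6 + 1) + 3·6^3 + 3·6^2 + 3·6 + 2|_6 = 280712 ⇒ 280711
(4) 280711|_6 = 6^(6 + 1) + 3·6^3 + 3·6^2 + 3·6 + 1 ↦ 7^(7 + 1) + 3·7^3 + 3·7^2 + 3·7 + 1|_7 = 5765999 ⇒ 5765998
(5) 5765998|_7 = 7^(7 + 1) + 3·7^3 + 3·7^2 + 3·7 ↦ 8^(8 + 1) + 3·8^3 + 3·8^2 + 3·8|_8 = 134219480 ⇒ 134219479
(6) 134219479|_8 = 8^(8 + 1) + 3·8^3 + 3·8^2 + 2·8 + 7 ↦ 9^(9 + 1) + 3·9^3 + 3·9^2 + 2·9 + 7|_9 = 3486786856 ⇒ 3486786855
(7) 3486786855|_9 = 9^(9 + 1) + 3·9^3 + 3·9^2 + 2·9 + 6 ↦ 10^(10 + 1) + 3·10^3 + 3·10^2 + 2·10 + 6|_10 = 100000003326 ⇒ 100000003325
(8) 100000003325|_10 = 10^(10 + 1) + 3·10^3 + 3·10^2 + 2·10 + 5 ↦ 11^(11 + 1) + 3·11^3 + 3·11^2 + 2·11 + 5|_11 = 3138428381104 ⇒ 3138428381103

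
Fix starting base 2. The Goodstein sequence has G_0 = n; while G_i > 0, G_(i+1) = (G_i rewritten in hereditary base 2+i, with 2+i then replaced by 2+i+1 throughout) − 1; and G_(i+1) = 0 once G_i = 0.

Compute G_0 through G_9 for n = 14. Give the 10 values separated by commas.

i=0: 14 = 2^(2 + 1) + 2^2 + 2 (b=2); 2→3: 3^(3 + 1) + 3^3 + 3 = 111; 111−1 = 110
i=1: 110 = 3^(3 + 1) + 3^3 + 2 (b=3); 3→4: 4^(4 + 1) + 4^4 + 2 = 1282; 1282−1 = 1281
i=2: 1281 = 4^(4 + 1) + 4^4 + 1 (b=4); 4→5: 5^(5 + 1) + 5^5 + 1 = 18751; 18751−1 = 18750
i=3: 18750 = 5^(5 + 1) + 5^5 (b=5); 5→6: 6^(6 + 1) + 6^6 = 326592; 326592−1 = 326591
i=4: 326591 = 6^(6 + 1) + 5·6^5 + 5·6^4 + 5·6^3 + 5·6^2 + 5·6 + 5 (b=6); 6→7: 7^(7 + 1) + 5·7^5 + 5·7^4 + 5·7^3 + 5·7^2 + 5·7 + 5 = 5862841; 5862841−1 = 5862840
i=5: 5862840 = 7^(7 + 1) + 5·7^5 + 5·7^4 + 5·7^3 + 5·7^2 + 5·7 + 4 (b=7); 7→8: 8^(8 + 1) + 5·8^5 + 5·8^4 + 5·8^3 + 5·8^2 + 5·8 + 4 = 134404972; 134404972−1 = 134404971
i=6: 134404971 = 8^(8 + 1) + 5·8^5 + 5·8^4 + 5·8^3 + 5·8^2 + 5·8 + 3 (b=8); 8→9: 9^(9 + 1) + 5·9^5 + 5·9^4 + 5·9^3 + 5·9^2 + 5·9 + 3 = 3487116549; 3487116549−1 = 3487116548
i=7: 3487116548 = 9^(9 + 1) + 5·9^5 + 5·9^4 + 5·9^3 + 5·9^2 + 5·9 + 2 (b=9); 9→10: 10^(10 + 1) + 5·10^5 + 5·10^4 + 5·10^3 + 5·10^2 + 5·10 + 2 = 100000555552; 100000555552−1 = 100000555551
i=8: 100000555551 = 10^(10 + 1) + 5·10^5 + 5·10^4 + 5·10^3 + 5·10^2 + 5·10 + 1 (b=10); 10→11: 11^(11 + 1) + 5·11^5 + 5·11^4 + 5·11^3 + 5·11^2 + 5·11 + 1 = 3138429262497; 3138429262497−1 = 3138429262496

14, 110, 1281, 18750, 326591, 5862840, 134404971, 3487116548, 100000555551, 3138429262496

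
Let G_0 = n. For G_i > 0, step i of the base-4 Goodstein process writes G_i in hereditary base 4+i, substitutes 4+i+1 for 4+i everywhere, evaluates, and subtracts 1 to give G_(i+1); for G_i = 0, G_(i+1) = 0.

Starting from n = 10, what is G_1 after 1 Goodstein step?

11

i=0: 10 = 2·4 + 2 (b=4); 4→5: 2·5 + 2 = 12; 12−1 = 11
i=1: 11 = 2·5 + 1 (b=5); 5→6: 2·6 + 1 = 13; 13−1 = 12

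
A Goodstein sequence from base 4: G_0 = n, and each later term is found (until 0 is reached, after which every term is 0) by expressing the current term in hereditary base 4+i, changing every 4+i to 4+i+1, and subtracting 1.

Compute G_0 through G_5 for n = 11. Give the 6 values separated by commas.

base 4: 11 = 2·4 + 3; at 5: 2·5 + 3 = 13; next = 12
base 5: 12 = 2·5 + 2; at 6: 2·6 + 2 = 14; next = 13
base 6: 13 = 2·6 + 1; at 7: 2·7 + 1 = 15; next = 14
base 7: 14 = 2·7; at 8: 2·8 = 16; next = 15
base 8: 15 = 8 + 7; at 9: 9 + 7 = 16; next = 15

11, 12, 13, 14, 15, 15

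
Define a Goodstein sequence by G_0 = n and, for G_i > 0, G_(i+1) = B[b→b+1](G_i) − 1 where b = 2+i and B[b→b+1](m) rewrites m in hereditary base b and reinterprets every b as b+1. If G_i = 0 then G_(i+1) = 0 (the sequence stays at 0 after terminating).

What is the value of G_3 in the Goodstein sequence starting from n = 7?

[0] 7 ≡ 2^2 + 2 + 1 (base 2). Lift 3: 31. −1: 30.
[1] 30 ≡ 3^3 + 3 (base 3). Lift 4: 260. −1: 259.
[2] 259 ≡ 4^4 + 3 (base 4). Lift 5: 3128. −1: 3127.
[3] 3127 ≡ 5^5 + 2 (base 5). Lift 6: 46658. −1: 46657.

3127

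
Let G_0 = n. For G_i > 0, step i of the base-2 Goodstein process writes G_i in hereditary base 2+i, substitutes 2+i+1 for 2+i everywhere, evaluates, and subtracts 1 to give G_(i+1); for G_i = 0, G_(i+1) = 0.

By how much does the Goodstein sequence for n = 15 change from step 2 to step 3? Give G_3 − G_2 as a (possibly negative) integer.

(0) 15|_2 = 2^(2 + 1) + 2^2 + 2 + 1 ↦ 3^(3 + 1) + 3^3 + 3 + 1|_3 = 112 ⇒ 111
(1) 111|_3 = 3^(3 + 1) + 3^3 + 3 ↦ 4^(4 + 1) + 4^4 + 4|_4 = 1284 ⇒ 1283
(2) 1283|_4 = 4^(4 + 1) + 4^4 + 3 ↦ 5^(5 + 1) + 5^5 + 3|_5 = 18753 ⇒ 18752

17469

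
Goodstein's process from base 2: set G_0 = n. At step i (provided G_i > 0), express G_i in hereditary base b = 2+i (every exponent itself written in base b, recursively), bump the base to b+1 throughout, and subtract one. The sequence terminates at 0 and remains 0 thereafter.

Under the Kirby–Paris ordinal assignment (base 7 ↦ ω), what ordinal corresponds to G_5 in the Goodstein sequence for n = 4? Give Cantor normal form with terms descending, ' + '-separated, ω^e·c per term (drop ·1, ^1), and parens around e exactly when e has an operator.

ω^2·2 + ω + 4

base 2: 4 = 2^2; at 3: 3^3 = 27; next = 26
base 3: 26 = 2·3^2 + 2·3 + 2; at 4: 2·4^2 + 2·4 + 2 = 42; next = 41
base 4: 41 = 2·4^2 + 2·4 + 1; at 5: 2·5^2 + 2·5 + 1 = 61; next = 60
base 5: 60 = 2·5^2 + 2·5; at 6: 2·6^2 + 2·6 = 84; next = 83
base 6: 83 = 2·6^2 + 6 + 5; at 7: 2·7^2 + 7 + 5 = 110; next = 109
base 7: 109 = 2·7^2 + 7 + 4; at 8: 2·8^2 + 8 + 4 = 140; next = 139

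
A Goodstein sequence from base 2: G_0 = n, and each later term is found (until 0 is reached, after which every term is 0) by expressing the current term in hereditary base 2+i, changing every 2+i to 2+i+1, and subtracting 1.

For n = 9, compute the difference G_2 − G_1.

i=0: 9 = 2^(2 + 1) + 1 (b=2); 2→3: 3^(3 + 1) + 1 = 82; 82−1 = 81
i=1: 81 = 3^(3 + 1) (b=3); 3→4: 4^(4 + 1) = 1024; 1024−1 = 1023

942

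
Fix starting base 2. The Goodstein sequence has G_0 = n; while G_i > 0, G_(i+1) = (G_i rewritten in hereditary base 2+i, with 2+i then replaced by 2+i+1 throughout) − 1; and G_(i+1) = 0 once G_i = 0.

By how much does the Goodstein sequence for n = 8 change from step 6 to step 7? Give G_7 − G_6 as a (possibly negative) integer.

base 2: 8 = 2^(2 + 1); at 3: 3^(3 + 1) = 81; next = 80
base 3: 80 = 2·3^3 + 2·3^2 + 2·3 + 2; at 4: 2·4^4 + 2·4^2 + 2·4 + 2 = 554; next = 553
base 4: 553 = 2·4^4 + 2·4^2 + 2·4 + 1; at 5: 2·5^5 + 2·5^2 + 2·5 + 1 = 6311; next = 6310
base 5: 6310 = 2·5^5 + 2·5^2 + 2·5; at 6: 2·6^6 + 2·6^2 + 2·6 = 93396; next = 93395
base 6: 93395 = 2·6^6 + 2·6^2 + 6 + 5; at 7: 2·7^7 + 2·7^2 + 7 + 5 = 1647196; next = 1647195
base 7: 1647195 = 2·7^7 + 2·7^2 + 7 + 4; at 8: 2·8^8 + 2·8^2 + 8 + 4 = 33554572; next = 33554571
base 8: 33554571 = 2·8^8 + 2·8^2 + 8 + 3; at 9: 2·9^9 + 2·9^2 + 9 + 3 = 774841152; next = 774841151

741286580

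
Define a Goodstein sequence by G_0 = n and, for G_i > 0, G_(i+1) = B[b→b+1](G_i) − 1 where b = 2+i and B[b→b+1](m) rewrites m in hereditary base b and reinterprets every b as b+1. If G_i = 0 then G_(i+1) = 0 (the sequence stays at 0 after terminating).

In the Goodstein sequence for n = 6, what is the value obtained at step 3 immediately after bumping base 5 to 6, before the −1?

46656

G_0 = 6. HB_2(6) = 2^2 + 2. Bump = 30. G_1 = 29.
G_1 = 29. HB_3(29) = 3^3 + 2. Bump = 258. G_2 = 257.
G_2 = 257. HB_4(257) = 4^4 + 1. Bump = 3126. G_3 = 3125.
G_3 = 3125. HB_5(3125) = 5^5. Bump = 46656. G_4 = 46655.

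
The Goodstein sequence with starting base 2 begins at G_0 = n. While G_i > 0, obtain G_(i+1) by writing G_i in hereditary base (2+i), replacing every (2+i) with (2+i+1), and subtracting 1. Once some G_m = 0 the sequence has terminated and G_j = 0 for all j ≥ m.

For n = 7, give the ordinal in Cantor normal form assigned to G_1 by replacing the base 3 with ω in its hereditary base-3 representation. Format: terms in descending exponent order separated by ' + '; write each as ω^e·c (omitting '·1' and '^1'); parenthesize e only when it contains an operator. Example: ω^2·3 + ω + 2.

G_0=7  [base 2] 2^2 + 2 + 1  →[2↦3]→  3^3 + 3 + 1 = 31  −1 ⇒ G_1=30
G_1=30  [base 3] 3^3 + 3  →[3↦4]→  4^4 + 4 = 260  −1 ⇒ G_2=259

ω^ω + ω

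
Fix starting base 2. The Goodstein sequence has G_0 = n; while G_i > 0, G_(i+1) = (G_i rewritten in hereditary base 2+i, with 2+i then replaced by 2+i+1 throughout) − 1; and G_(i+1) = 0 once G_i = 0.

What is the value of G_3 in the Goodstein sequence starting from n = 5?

5 —HB2→ 2^2 + 1 —bump→ 3^3 + 1 = 28 —(−1)→ 27
27 —HB3→ 3^3 —bump→ 4^4 = 256 —(−1)→ 255
255 —HB4→ 3·4^3 + 3·4^2 + 3·4 + 3 —bump→ 3·5^3 + 3·5^2 + 3·5 + 3 = 468 —(−1)→ 467
467 —HB5→ 3·5^3 + 3·5^2 + 3·5 + 2 —bump→ 3·6^3 + 3·6^2 + 3·6 + 2 = 776 —(−1)→ 775

467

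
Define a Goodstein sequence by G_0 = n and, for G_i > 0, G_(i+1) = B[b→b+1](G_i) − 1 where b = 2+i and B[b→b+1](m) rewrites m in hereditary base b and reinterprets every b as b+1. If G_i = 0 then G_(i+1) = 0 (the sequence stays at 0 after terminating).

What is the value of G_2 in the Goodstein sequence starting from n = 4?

i=0: 4 = 2^2 (b=2); 2→3: 3^3 = 27; 27−1 = 26
i=1: 26 = 2·3^2 + 2·3 + 2 (b=3); 3→4: 2·4^2 + 2·4 + 2 = 42; 42−1 = 41
i=2: 41 = 2·4^2 + 2·4 + 1 (b=4); 4→5: 2·5^2 + 2·5 + 1 = 61; 61−1 = 60

41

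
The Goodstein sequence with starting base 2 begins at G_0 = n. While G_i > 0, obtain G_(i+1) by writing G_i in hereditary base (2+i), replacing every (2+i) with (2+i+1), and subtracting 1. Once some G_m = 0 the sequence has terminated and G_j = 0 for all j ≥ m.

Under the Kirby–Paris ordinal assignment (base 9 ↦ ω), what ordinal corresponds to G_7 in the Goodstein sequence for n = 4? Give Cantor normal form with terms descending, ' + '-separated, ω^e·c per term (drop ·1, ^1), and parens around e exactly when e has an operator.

[0] 4 ≡ 2^2 (base 2). Lift 3: 27. −1: 26.
[1] 26 ≡ 2·3^2 + 2·3 + 2 (base 3). Lift 4: 42. −1: 41.
[2] 41 ≡ 2·4^2 + 2·4 + 1 (base 4). Lift 5: 61. −1: 60.
[3] 60 ≡ 2·5^2 + 2·5 (base 5). Lift 6: 84. −1: 83.
[4] 83 ≡ 2·6^2 + 6 + 5 (base 6). Lift 7: 110. −1: 109.
[5] 109 ≡ 2·7^2 + 7 + 4 (base 7). Lift 8: 140. −1: 139.
[6] 139 ≡ 2·8^2 + 8 + 3 (base 8). Lift 9: 174. −1: 173.
[7] 173 ≡ 2·9^2 + 9 + 2 (base 9). Lift 10: 212. −1: 211.

ω^2·2 + ω + 2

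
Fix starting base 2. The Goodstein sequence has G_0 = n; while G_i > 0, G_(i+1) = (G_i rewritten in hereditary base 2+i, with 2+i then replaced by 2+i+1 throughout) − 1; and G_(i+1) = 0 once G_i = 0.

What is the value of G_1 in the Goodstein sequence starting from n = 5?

i=0: 5 = 2^2 + 1 (b=2); 2→3: 3^3 + 1 = 28; 28−1 = 27
i=1: 27 = 3^3 (b=3); 3→4: 4^4 = 256; 256−1 = 255

27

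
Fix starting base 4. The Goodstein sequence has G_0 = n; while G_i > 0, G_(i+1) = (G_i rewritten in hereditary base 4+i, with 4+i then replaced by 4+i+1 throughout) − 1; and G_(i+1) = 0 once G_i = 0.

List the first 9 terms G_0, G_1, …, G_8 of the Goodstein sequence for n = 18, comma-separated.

G_0=18  [base 4] 4^2 + 2  →[4↦5]→  5^2 + 2 = 27  −1 ⇒ G_1=26
G_1=26  [base 5] 5^2 + 1  →[5↦6]→  6^2 + 1 = 37  −1 ⇒ G_2=36
G_2=36  [base 6] 6^2  →[6↦7]→  7^2 = 49  −1 ⇒ G_3=48
G_3=48  [base 7] 6·7 + 6  →[7↦8]→  6·8 + 6 = 54  −1 ⇒ G_4=53
G_4=53  [base 8] 6·8 + 5  →[8↦9]→  6·9 + 5 = 59  −1 ⇒ G_5=58
G_5=58  [base 9] 6·9 + 4  →[9↦10]→  6·10 + 4 = 64  −1 ⇒ G_6=63
G_6=63  [base 10] 6·10 + 3  →[10↦11]→  6·11 + 3 = 69  −1 ⇒ G_7=68
G_7=68  [base 11] 6·11 + 2  →[11↦12]→  6·12 + 2 = 74  −1 ⇒ G_8=73

18, 26, 36, 48, 53, 58, 63, 68, 73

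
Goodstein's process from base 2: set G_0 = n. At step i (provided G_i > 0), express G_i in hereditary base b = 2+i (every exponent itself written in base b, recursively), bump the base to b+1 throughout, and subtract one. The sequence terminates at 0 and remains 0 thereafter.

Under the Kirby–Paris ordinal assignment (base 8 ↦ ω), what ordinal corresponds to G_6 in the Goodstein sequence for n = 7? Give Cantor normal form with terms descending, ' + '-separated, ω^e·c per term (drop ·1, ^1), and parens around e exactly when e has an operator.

i=0: 7 = 2^2 + 2 + 1 (b=2); 2→3: 3^3 + 3 + 1 = 31; 31−1 = 30
i=1: 30 = 3^3 + 3 (b=3); 3→4: 4^4 + 4 = 260; 260−1 = 259
i=2: 259 = 4^4 + 3 (b=4); 4→5: 5^5 + 3 = 3128; 3128−1 = 3127
i=3: 3127 = 5^5 + 2 (b=5); 5→6: 6^6 + 2 = 46658; 46658−1 = 46657
i=4: 46657 = 6^6 + 1 (b=6); 6→7: 7^7 + 1 = 823544; 823544−1 = 823543
i=5: 823543 = 7^7 (b=7); 7→8: 8^8 = 16777216; 16777216−1 = 16777215

ω^7·7 + ω^6·7 + ω^5·7 + ω^4·7 + ω^3·7 + ω^2·7 + ω·7 + 7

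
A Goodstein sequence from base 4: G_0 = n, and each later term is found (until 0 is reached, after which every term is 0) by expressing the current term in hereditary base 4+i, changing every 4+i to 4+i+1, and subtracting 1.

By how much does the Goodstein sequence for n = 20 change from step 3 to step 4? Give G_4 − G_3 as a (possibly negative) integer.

[0] 20 ≡ 4^2 + 4 (base 4). Lift 5: 30. −1: 29.
[1] 29 ≡ 5^2 + 4 (base 5). Lift 6: 40. −1: 39.
[2] 39 ≡ 6^2 + 3 (base 6). Lift 7: 52. −1: 51.
[3] 51 ≡ 7^2 + 2 (base 7). Lift 8: 66. −1: 65.

14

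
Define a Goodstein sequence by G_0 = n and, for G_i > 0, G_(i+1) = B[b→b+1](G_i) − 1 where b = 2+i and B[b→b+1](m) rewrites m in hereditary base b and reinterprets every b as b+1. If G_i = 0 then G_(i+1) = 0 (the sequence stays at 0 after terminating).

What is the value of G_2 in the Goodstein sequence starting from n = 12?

G_0 = 12. HB_2(12) = 2^(2 + 1) + 2^2. Bump = 108. G_1 = 107.
G_1 = 107. HB_3(107) = 3^(3 + 1) + 2·3^2 + 2·3 + 2. Bump = 1066. G_2 = 1065.
G_2 = 1065. HB_4(1065) = 4^(4 + 1) + 2·4^2 + 2·4 + 1. Bump = 15686. G_3 = 15685.

1065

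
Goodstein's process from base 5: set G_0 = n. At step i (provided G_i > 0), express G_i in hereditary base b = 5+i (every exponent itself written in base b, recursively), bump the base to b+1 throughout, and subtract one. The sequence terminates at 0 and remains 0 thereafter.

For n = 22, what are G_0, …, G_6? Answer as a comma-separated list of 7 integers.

22, 25, 28, 31, 33, 35, 37

i=0: 22 = 4·5 + 2 (b=5); 5→6: 4·6 + 2 = 26; 26−1 = 25
i=1: 25 = 4·6 + 1 (b=6); 6→7: 4·7 + 1 = 29; 29−1 = 28
i=2: 28 = 4·7 (b=7); 7→8: 4·8 = 32; 32−1 = 31
i=3: 31 = 3·8 + 7 (b=8); 8→9: 3·9 + 7 = 34; 34−1 = 33
i=4: 33 = 3·9 + 6 (b=9); 9→10: 3·10 + 6 = 36; 36−1 = 35
i=5: 35 = 3·10 + 5 (b=10); 10→11: 3·11 + 5 = 38; 38−1 = 37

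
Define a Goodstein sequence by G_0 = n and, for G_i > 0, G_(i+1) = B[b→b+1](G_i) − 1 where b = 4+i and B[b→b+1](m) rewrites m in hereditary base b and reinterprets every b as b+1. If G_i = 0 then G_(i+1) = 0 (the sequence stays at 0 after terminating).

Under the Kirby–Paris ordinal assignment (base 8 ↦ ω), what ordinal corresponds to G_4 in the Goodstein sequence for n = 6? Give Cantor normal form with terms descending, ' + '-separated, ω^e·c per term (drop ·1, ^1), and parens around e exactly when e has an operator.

5

step 0: 6 = 4 + 2; sub 5 for 4: 5 + 2; = 7; G_1 = 7−1 = 6
step 1: 6 = 5 + 1; sub 6 for 5: 6 + 1; = 7; G_2 = 7−1 = 6
step 2: 6 = 6; sub 7 for 6: 7; = 7; G_3 = 7−1 = 6
step 3: 6 = 6; sub 8 for 7: 6; = 6; G_4 = 6−1 = 5
step 4: 5 = 5; sub 9 for 8: 5; = 5; G_5 = 5−1 = 4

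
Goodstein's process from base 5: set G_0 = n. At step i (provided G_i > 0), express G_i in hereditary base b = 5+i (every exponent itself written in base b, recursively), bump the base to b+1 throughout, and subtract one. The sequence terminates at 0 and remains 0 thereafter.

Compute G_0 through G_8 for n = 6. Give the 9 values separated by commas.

6, 6, 6, 5, 4, 3, 2, 1, 0

[0] 6 ≡ 5 + 1 (base 5). Lift 6: 7. −1: 6.
[1] 6 ≡ 6 (base 6). Lift 7: 7. −1: 6.
[2] 6 ≡ 6 (base 7). Lift 8: 6. −1: 5.
[3] 5 ≡ 5 (base 8). Lift 9: 5. −1: 4.
[4] 4 ≡ 4 (base 9). Lift 10: 4. −1: 3.
[5] 3 ≡ 3 (base 10). Lift 11: 3. −1: 2.
[6] 2 ≡ 2 (base 11). Lift 12: 2. −1: 1.
[7] 1 ≡ 1 (base 12). Lift 13: 1. −1: 0.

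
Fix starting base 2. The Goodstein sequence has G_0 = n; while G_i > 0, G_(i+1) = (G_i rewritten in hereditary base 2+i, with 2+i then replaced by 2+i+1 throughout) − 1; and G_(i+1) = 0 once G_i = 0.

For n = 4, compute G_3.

60

[0] 4 ≡ 2^2 (base 2). Lift 3: 27. −1: 26.
[1] 26 ≡ 2·3^2 + 2·3 + 2 (base 3). Lift 4: 42. −1: 41.
[2] 41 ≡ 2·4^2 + 2·4 + 1 (base 4). Lift 5: 61. −1: 60.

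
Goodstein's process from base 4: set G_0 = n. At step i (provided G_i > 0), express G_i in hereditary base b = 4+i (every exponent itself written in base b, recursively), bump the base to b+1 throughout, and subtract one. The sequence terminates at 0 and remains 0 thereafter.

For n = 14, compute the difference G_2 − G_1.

2

step 0: 14 = 3·4 + 2; sub 5 for 4: 3·5 + 2; = 17; G_1 = 17−1 = 16
step 1: 16 = 3·5 + 1; sub 6 for 5: 3·6 + 1; = 19; G_2 = 19−1 = 18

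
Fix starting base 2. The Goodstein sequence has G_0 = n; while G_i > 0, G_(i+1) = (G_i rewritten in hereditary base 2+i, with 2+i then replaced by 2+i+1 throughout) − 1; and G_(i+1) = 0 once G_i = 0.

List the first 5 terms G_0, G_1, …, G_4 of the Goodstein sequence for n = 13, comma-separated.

13, 108, 1279, 16092, 280711

i=0: 13 = 2^(2 + 1) + 2^2 + 1 (b=2); 2→3: 3^(3 + 1) + 3^3 + 1 = 109; 109−1 = 108
i=1: 108 = 3^(3 + 1) + 3^3 (b=3); 3→4: 4^(4 + 1) + 4^4 = 1280; 1280−1 = 1279
i=2: 1279 = 4^(4 + 1) + 3·4^3 + 3·4^2 + 3·4 + 3 (b=4); 4→5: 5^(5 + 1) + 3·5^3 + 3·5^2 + 3·5 + 3 = 16093; 16093−1 = 16092
i=3: 16092 = 5^(5 + 1) + 3·5^3 + 3·5^2 + 3·5 + 2 (b=5); 5→6: 6^(6 + 1) + 3·6^3 + 3·6^2 + 3·6 + 2 = 280712; 280712−1 = 280711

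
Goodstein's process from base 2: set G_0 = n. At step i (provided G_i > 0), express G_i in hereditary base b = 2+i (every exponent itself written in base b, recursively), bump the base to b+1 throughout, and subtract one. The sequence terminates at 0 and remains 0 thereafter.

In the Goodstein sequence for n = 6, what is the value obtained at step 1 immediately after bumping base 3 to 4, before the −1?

258

[0] 6 ≡ 2^2 + 2 (base 2). Lift 3: 30. −1: 29.
[1] 29 ≡ 3^3 + 2 (base 3). Lift 4: 258. −1: 257.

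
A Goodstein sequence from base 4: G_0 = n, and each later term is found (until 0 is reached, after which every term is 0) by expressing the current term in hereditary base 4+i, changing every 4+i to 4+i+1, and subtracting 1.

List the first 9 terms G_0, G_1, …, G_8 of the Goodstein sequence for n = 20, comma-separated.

20 —HB4→ 4^2 + 4 —bump→ 5^2 + 5 = 30 —(−1)→ 29
29 —HB5→ 5^2 + 4 —bump→ 6^2 + 4 = 40 —(−1)→ 39
39 —HB6→ 6^2 + 3 —bump→ 7^2 + 3 = 52 —(−1)→ 51
51 —HB7→ 7^2 + 2 —bump→ 8^2 + 2 = 66 —(−1)→ 65
65 —HB8→ 8^2 + 1 —bump→ 9^2 + 1 = 82 —(−1)→ 81
81 —HB9→ 9^2 —bump→ 10^2 = 100 —(−1)→ 99
99 —HB10→ 9·10 + 9 —bump→ 9·11 + 9 = 108 —(−1)→ 107
107 —HB11→ 9·11 + 8 —bump→ 9·12 + 8 = 116 —(−1)→ 115

20, 29, 39, 51, 65, 81, 99, 107, 115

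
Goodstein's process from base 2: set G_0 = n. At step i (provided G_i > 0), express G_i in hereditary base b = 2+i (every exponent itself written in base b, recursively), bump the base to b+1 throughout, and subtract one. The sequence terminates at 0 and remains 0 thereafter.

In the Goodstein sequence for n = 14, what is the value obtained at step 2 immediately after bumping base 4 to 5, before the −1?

(0) 14|_2 = 2^(2 + 1) + 2^2 + 2 ↦ 3^(3 + 1) + 3^3 + 3|_3 = 111 ⇒ 110
(1) 110|_3 = 3^(3 + 1) + 3^3 + 2 ↦ 4^(4 + 1) + 4^4 + 2|_4 = 1282 ⇒ 1281
(2) 1281|_4 = 4^(4 + 1) + 4^4 + 1 ↦ 5^(5 + 1) + 5^5 + 1|_5 = 18751 ⇒ 18750

18751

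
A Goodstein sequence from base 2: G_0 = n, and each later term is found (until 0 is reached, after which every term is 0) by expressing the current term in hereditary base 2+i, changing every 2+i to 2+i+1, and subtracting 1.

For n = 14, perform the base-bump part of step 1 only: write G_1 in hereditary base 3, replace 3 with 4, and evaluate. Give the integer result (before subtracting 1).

1282

(0) 14|_2 = 2^(2 + 1) + 2^2 + 2 ↦ 3^(3 + 1) + 3^3 + 3|_3 = 111 ⇒ 110
(1) 110|_3 = 3^(3 + 1) + 3^3 + 2 ↦ 4^(4 + 1) + 4^4 + 2|_4 = 1282 ⇒ 1281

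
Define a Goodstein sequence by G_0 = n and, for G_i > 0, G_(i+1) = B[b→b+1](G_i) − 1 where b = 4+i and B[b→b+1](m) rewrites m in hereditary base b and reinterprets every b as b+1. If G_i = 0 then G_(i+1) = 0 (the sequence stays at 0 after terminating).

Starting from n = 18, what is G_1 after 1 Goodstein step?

G_0=18  [base 4] 4^2 + 2  →[4↦5]→  5^2 + 2 = 27  −1 ⇒ G_1=26
G_1=26  [base 5] 5^2 + 1  →[5↦6]→  6^2 + 1 = 37  −1 ⇒ G_2=36

26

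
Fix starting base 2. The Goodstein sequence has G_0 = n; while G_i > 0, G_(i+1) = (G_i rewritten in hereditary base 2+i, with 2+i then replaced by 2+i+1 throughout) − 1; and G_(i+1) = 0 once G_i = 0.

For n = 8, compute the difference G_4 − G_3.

87085

step 0: 8 = 2^(2 + 1); sub 3 for 2: 3^(3 + 1); = 81; G_1 = 81−1 = 80
step 1: 80 = 2·3^3 + 2·3^2 + 2·3 + 2; sub 4 for 3: 2·4^4 + 2·4^2 + 2·4 + 2; = 554; G_2 = 554−1 = 553
step 2: 553 = 2·4^4 + 2·4^2 + 2·4 + 1; sub 5 for 4: 2·5^5 + 2·5^2 + 2·5 + 1; = 6311; G_3 = 6311−1 = 6310
step 3: 6310 = 2·5^5 + 2·5^2 + 2·5; sub 6 for 5: 2·6^6 + 2·6^2 + 2·6; = 93396; G_4 = 93396−1 = 93395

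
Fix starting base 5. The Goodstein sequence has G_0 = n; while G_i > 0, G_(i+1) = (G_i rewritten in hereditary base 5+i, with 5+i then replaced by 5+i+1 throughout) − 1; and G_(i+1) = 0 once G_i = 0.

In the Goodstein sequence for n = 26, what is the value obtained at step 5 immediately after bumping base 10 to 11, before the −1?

[0] 26 ≡ 5^2 + 1 (base 5). Lift 6: 37. −1: 36.
[1] 36 ≡ 6^2 (base 6). Lift 7: 49. −1: 48.
[2] 48 ≡ 6·7 + 6 (base 7). Lift 8: 54. −1: 53.
[3] 53 ≡ 6·8 + 5 (base 8). Lift 9: 59. −1: 58.
[4] 58 ≡ 6·9 + 4 (base 9). Lift 10: 64. −1: 63.
[5] 63 ≡ 6·10 + 3 (base 10). Lift 11: 69. −1: 68.

69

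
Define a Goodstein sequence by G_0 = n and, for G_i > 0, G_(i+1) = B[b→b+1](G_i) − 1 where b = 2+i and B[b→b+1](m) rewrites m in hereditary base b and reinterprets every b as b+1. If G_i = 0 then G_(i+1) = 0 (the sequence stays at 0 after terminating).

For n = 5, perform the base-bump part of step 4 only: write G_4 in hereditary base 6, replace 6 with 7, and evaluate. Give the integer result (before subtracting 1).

1198

5 —HB2→ 2^2 + 1 —bump→ 3^3 + 1 = 28 —(−1)→ 27
27 —HB3→ 3^3 —bump→ 4^4 = 256 —(−1)→ 255
255 —HB4→ 3·4^3 + 3·4^2 + 3·4 + 3 —bump→ 3·5^3 + 3·5^2 + 3·5 + 3 = 468 —(−1)→ 467
467 —HB5→ 3·5^3 + 3·5^2 + 3·5 + 2 —bump→ 3·6^3 + 3·6^2 + 3·6 + 2 = 776 —(−1)→ 775
775 —HB6→ 3·6^3 + 3·6^2 + 3·6 + 1 —bump→ 3·7^3 + 3·7^2 + 3·7 + 1 = 1198 —(−1)→ 1197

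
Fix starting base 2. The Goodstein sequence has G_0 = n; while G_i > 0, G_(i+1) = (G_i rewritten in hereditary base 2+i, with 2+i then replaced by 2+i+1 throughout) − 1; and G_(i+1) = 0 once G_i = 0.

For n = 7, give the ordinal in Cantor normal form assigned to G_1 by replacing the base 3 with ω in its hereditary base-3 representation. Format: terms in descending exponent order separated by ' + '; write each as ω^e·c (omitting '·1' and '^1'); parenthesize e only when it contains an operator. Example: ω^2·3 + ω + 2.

[0] 7 ≡ 2^2 + 2 + 1 (base 2). Lift 3: 31. −1: 30.
[1] 30 ≡ 3^3 + 3 (base 3). Lift 4: 260. −1: 259.

ω^ω + ω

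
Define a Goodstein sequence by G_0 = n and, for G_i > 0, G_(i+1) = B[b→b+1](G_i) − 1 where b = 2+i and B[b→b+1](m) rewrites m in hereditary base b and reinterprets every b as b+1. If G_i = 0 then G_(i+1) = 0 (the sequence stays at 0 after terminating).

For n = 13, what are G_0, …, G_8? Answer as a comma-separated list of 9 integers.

[0] 13 ≡ 2^(2 + 1) + 2^2 + 1 (base 2). Lift 3: 109. −1: 108.
[1] 108 ≡ 3^(3 + 1) + 3^3 (base 3). Lift 4: 1280. −1: 1279.
[2] 1279 ≡ 4^(4 + 1) + 3·4^3 + 3·4^2 + 3·4 + 3 (base 4). Lift 5: 16093. −1: 16092.
[3] 16092 ≡ 5^(5 + 1) + 3·5^3 + 3·5^2 + 3·5 + 2 (base 5). Lift 6: 280712. −1: 280711.
[4] 280711 ≡ 6^(6 + 1) + 3·6^3 + 3·6^2 + 3·6 + 1 (base 6). Lift 7: 5765999. −1: 5765998.
[5] 5765998 ≡ 7^(7 + 1) + 3·7^3 + 3·7^2 + 3·7 (base 7). Lift 8: 134219480. −1: 134219479.
[6] 134219479 ≡ 8^(8 + 1) + 3·8^3 + 3·8^2 + 2·8 + 7 (base 8). Lift 9: 3486786856. −1: 3486786855.
[7] 3486786855 ≡ 9^(9 + 1) + 3·9^3 + 3·9^2 + 2·9 + 6 (base 9). Lift 10: 100000003326. −1: 100000003325.

13, 108, 1279, 16092, 280711, 5765998, 134219479, 3486786855, 100000003325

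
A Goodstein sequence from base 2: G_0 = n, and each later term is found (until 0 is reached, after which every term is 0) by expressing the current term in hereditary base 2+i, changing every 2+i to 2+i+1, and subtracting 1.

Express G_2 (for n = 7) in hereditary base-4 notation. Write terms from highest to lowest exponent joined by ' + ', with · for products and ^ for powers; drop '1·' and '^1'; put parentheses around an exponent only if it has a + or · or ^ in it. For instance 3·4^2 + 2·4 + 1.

4^4 + 3

G_0 = 7. HB_2(7) = 2^2 + 2 + 1. Bump = 31. G_1 = 30.
G_1 = 30. HB_3(30) = 3^3 + 3. Bump = 260. G_2 = 259.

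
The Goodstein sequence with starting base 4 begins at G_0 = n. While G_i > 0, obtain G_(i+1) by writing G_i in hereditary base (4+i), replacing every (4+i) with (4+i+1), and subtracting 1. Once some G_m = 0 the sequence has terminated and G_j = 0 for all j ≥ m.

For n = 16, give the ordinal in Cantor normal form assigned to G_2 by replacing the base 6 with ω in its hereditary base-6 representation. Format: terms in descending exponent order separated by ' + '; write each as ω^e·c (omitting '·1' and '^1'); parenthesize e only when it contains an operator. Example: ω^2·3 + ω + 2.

16 —HB4→ 4^2 —bump→ 5^2 = 25 —(−1)→ 24
24 —HB5→ 4·5 + 4 —bump→ 4·6 + 4 = 28 —(−1)→ 27
27 —HB6→ 4·6 + 3 —bump→ 4·7 + 3 = 31 —(−1)→ 30

ω·4 + 3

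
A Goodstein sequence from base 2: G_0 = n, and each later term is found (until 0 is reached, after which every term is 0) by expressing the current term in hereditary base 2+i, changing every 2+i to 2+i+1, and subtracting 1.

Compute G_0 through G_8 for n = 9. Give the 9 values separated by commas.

G_0=9  [base 2] 2^(2 + 1) + 1  →[2↦3]→  3^(3 + 1) + 1 = 82  −1 ⇒ G_1=81
G_1=81  [base 3] 3^(3 + 1)  →[3↦4]→  4^(4 + 1) = 1024  −1 ⇒ G_2=1023
G_2=1023  [base 4] 3·4^4 + 3·4^3 + 3·4^2 + 3·4 + 3  →[4↦5]→  3·5^5 + 3·5^3 + 3·5^2 + 3·5 + 3 = 9843  −1 ⇒ G_3=9842
G_3=9842  [base 5] 3·5^5 + 3·5^3 + 3·5^2 + 3·5 + 2  →[5↦6]→  3·6^6 + 3·6^3 + 3·6^2 + 3·6 + 2 = 140744  −1 ⇒ G_4=140743
G_4=140743  [base 6] 3·6^6 + 3·6^3 + 3·6^2 + 3·6 + 1  →[6↦7]→  3·7^7 + 3·7^3 + 3·7^2 + 3·7 + 1 = 2471827  −1 ⇒ G_5=2471826
G_5=2471826  [base 7] 3·7^7 + 3·7^3 + 3·7^2 + 3·7  →[7↦8]→  3·8^8 + 3·8^3 + 3·8^2 + 3·8 = 50333400  −1 ⇒ G_6=50333399
G_6=50333399  [base 8] 3·8^8 + 3·8^3 + 3·8^2 + 2·8 + 7  →[8↦9]→  3·9^9 + 3·9^3 + 3·9^2 + 2·9 + 7 = 1162263922  −1 ⇒ G_7=1162263921
G_7=1162263921  [base 9] 3·9^9 + 3·9^3 + 3·9^2 + 2·9 + 6  →[9↦10]→  3·10^10 + 3·10^3 + 3·10^2 + 2·10 + 6 = 30000003326  −1 ⇒ G_8=30000003325

9, 81, 1023, 9842, 140743, 2471826, 50333399, 1162263921, 30000003325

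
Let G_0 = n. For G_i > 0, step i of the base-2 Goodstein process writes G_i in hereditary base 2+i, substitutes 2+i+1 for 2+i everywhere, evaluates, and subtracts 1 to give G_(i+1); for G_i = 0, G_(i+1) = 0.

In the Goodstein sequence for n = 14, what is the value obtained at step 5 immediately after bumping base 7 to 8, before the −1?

134404972

(0) 14|_2 = 2^(2 + 1) + 2^2 + 2 ↦ 3^(3 + 1) + 3^3 + 3|_3 = 111 ⇒ 110
(1) 110|_3 = 3^(3 + 1) + 3^3 + 2 ↦ 4^(4 + 1) + 4^4 + 2|_4 = 1282 ⇒ 1281
(2) 1281|_4 = 4^(4 + 1) + 4^4 + 1 ↦ 5^(5 + 1) + 5^5 + 1|_5 = 18751 ⇒ 18750
(3) 18750|_5 = 5^(5 + 1) + 5^5 ↦ 6^(6 + 1) + 6^6|_6 = 326592 ⇒ 326591
(4) 326591|_6 = 6^(6 + 1) + 5·6^5 + 5·6^4 + 5·6^3 + 5·6^2 + 5·6 + 5 ↦ 7^(7 + 1) + 5·7^5 + 5·7^4 + 5·7^3 + 5·7^2 + 5·7 + 5|_7 = 5862841 ⇒ 5862840
(5) 5862840|_7 = 7^(7 + 1) + 5·7^5 + 5·7^4 + 5·7^3 + 5·7^2 + 5·7 + 4 ↦ 8^(8 + 1) + 5·8^5 + 5·8^4 + 5·8^3 + 5·8^2 + 5·8 + 4|_8 = 134404972 ⇒ 134404971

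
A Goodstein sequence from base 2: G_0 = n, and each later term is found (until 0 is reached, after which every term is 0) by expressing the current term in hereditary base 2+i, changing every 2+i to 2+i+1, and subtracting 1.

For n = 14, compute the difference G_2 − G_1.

1171

G_0 = 14. HB_2(14) = 2^(2 + 1) + 2^2 + 2. Bump = 111. G_1 = 110.
G_1 = 110. HB_3(110) = 3^(3 + 1) + 3^3 + 2. Bump = 1282. G_2 = 1281.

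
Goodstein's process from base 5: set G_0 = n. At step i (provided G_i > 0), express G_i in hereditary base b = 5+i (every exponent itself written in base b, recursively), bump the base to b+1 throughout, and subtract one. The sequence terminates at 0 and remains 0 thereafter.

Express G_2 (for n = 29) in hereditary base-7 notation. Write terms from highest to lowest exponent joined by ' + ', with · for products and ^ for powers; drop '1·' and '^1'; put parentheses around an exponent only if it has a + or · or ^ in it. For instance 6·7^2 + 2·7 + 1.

7^2 + 2

[0] 29 ≡ 5^2 + 4 (base 5). Lift 6: 40. −1: 39.
[1] 39 ≡ 6^2 + 3 (base 6). Lift 7: 52. −1: 51.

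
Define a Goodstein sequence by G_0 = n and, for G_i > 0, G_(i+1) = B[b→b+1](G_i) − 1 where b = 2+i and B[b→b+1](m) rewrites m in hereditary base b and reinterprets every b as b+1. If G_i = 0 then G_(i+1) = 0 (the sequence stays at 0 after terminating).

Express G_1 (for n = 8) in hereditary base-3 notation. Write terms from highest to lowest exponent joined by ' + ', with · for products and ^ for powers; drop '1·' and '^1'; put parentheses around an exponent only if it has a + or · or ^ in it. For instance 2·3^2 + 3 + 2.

G_0=8  [base 2] 2^(2 + 1)  →[2↦3]→  3^(3 + 1) = 81  −1 ⇒ G_1=80
G_1=80  [base 3] 2·3^3 + 2·3^2 + 2·3 + 2  →[3↦4]→  2·4^4 + 2·4^2 + 2·4 + 2 = 554  −1 ⇒ G_2=553

2·3^3 + 2·3^2 + 2·3 + 2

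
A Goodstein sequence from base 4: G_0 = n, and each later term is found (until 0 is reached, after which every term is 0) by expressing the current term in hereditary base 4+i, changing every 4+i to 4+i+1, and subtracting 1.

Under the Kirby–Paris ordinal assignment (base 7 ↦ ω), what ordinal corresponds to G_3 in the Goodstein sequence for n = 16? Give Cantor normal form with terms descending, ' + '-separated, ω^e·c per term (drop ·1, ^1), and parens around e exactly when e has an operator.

ω·4 + 2

G_0 = 16. HB_4(16) = 4^2. Bump = 25. G_1 = 24.
G_1 = 24. HB_5(24) = 4·5 + 4. Bump = 28. G_2 = 27.
G_2 = 27. HB_6(27) = 4·6 + 3. Bump = 31. G_3 = 30.
G_3 = 30. HB_7(30) = 4·7 + 2. Bump = 34. G_4 = 33.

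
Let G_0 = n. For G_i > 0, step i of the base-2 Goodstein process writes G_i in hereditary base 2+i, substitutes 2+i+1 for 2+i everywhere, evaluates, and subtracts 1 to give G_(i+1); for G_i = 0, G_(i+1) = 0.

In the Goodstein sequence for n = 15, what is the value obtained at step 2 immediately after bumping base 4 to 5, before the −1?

15 —HB2→ 2^(2 + 1) + 2^2 + 2 + 1 —bump→ 3^(3 + 1) + 3^3 + 3 + 1 = 112 —(−1)→ 111
111 —HB3→ 3^(3 + 1) + 3^3 + 3 —bump→ 4^(4 + 1) + 4^4 + 4 = 1284 —(−1)→ 1283
1283 —HB4→ 4^(4 + 1) + 4^4 + 3 —bump→ 5^(5 + 1) + 5^5 + 3 = 18753 —(−1)→ 18752

18753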